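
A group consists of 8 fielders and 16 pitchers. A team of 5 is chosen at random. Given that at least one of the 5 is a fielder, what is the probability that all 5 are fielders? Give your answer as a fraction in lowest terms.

Work in counts. Selections with at least one fielder: C(24,5) − C(16,5) = 42504 − 4368 = 38136.
Of those, selections where all 5 are fielders: C(8,5) = 56.
Conditional probability = 56/38136 = 1/681.

1/681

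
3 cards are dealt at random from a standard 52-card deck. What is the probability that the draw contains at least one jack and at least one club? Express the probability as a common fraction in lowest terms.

33/260

There are C(52,3) = 22100 possible draws.
By inclusion-exclusion on the complements, draws missing all jacks or all clubs: C(48,3) + C(39,3) − C(36,3) = 17296 + 9139 − 7140 = 19295.
So draws with at least one of each: 22100 − 19295 = 2805, probability 2805/22100 = 33/260.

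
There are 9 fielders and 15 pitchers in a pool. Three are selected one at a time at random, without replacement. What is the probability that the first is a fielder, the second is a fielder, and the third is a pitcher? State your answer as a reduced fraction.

45/506

Multiply the conditional probabilities at each draw: 9/24 · 8/23 · 15/22 = 1080/12144 = 45/506.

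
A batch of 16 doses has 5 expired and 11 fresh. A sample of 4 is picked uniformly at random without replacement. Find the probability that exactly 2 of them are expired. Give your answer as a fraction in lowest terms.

There are C(16,4) = 1820 ways to choose 4 from 16.
Selections with exactly 2 expired: choose 2 of the 5 expired and 2 of the 11 fresh, C(5,2)·C(11,2) = 10·55 = 550.
Probability = 550/1820 = 55/182.

55/182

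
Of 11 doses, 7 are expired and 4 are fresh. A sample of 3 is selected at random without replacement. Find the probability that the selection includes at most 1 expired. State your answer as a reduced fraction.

Total selections: C(11,3) = 165.
Favorable selections (at most 1 expired): C(7,0)·C(4,3) + C(7,1)·C(4,2) = 4 + 42 = 46.
Probability = 46/165.

46/165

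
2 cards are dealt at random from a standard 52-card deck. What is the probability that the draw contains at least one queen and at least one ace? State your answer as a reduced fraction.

There are C(52,2) = 1326 possible draws.
By inclusion-exclusion on the complements, draws missing all queens or all aces: C(48,2) + C(48,2) − C(44,2) = 1128 + 1128 − 946 = 1310.
So draws with at least one of each: 1326 − 1310 = 16, probability 16/1326 = 8/663.

8/663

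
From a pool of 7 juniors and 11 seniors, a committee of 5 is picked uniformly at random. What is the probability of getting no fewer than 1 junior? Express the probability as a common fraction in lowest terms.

There are C(18,5) = 8568 ways to choose the 5.
The complement is all 5 are seniors: C(11,5) = 462.
Probability = 1 − 462/8568 = 8106/8568 = 193/204.

193/204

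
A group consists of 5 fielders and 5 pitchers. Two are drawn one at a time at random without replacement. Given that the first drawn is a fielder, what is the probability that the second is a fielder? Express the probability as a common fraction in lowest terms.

After removing one fielder, 9 remain: 4 fielders and 5 pitchers.
So the probability the next is a fielder is 4/9.

4/9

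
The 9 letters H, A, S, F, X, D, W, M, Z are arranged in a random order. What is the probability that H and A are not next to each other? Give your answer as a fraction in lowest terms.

7/9

There are 9! = 362880 arrangements.
Arrangements with H and A adjacent: 2·8! = 80640.
So not adjacent: 362880 − 80640 = 282240, probability 282240/362880 = 7/9.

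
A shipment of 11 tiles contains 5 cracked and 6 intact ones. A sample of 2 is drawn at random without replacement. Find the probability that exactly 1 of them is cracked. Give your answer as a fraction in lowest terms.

Total number of selections: C(11,2) = 55.
Selections with exactly 1 cracked: choose 1 of the 5 cracked and 1 of the 6 intact, C(5,1)·C(6,1) = 5·6 = 30.
Probability = 30/55 = 6/11.

6/11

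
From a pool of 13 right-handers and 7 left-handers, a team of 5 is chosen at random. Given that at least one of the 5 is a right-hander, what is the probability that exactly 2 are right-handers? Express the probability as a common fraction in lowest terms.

Work in counts. Selections with at least one right-hander: C(20,5) − C(7,5) = 15504 − 21 = 15483.
Of those, selections where exactly 2 are right-handers: C(13,2)·C(7,3) = 78·35 = 2730.
Conditional probability = 2730/15483 = 70/397.

70/397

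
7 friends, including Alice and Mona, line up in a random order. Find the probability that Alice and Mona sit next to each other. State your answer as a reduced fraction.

There are 7! = 5040 arrangements.
Treat Alice and Mona as a block: 6! arrangements of the blocks × 2 orders within the block = 2·720 = 1440.
Probability = 1440/5040 = 2/7.

2/7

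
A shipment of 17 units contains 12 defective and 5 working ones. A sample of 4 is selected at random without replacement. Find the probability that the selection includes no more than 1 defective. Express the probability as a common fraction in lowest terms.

25/476

There are C(17,4) = 2380 ways to choose the 4.
Favorable selections (no more than 1 defective): C(12,0)·C(5,4) + C(12,1)·C(5,3) = 5 + 120 = 125.
Probability = 125/2380 = 25/476.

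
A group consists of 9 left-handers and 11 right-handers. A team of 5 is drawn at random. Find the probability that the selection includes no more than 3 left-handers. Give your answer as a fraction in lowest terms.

Total selections: C(20,5) = 15504.
Favorable selections (no more than 3 left-handers): C(9,0)·C(11,5) + C(9,1)·C(11,4) + C(9,2)·C(11,3) + C(9,3)·C(11,2) = 462 + 2970 + 5940 + 4620 = 13992.
Probability = 13992/15504 = 583/646.

583/646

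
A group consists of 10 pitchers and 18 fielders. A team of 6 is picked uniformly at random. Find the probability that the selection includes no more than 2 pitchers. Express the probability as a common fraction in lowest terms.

There are C(28,6) = 376740 ways to choose the 6.
Favorable selections (no more than 2 pitchers): C(10,0)·C(18,6) + C(10,1)·C(18,5) + C(10,2)·C(18,4) = 18564 + 85680 + 137700 = 241944.
Probability = 241944/376740 = 20162/31395.

20162/31395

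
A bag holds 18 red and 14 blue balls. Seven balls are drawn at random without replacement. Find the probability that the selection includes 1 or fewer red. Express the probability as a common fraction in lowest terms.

737/43152

Total selections: C(32,7) = 3365856.
Favorable selections (1 or fewer red): C(18,0)·C(14,7) + C(18,1)·C(14,6) = 3432 + 54054 = 57486.
Probability = 57486/3365856 = 737/43152.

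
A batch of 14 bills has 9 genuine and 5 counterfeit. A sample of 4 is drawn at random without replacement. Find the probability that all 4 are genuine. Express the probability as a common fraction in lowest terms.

There are C(14,4) = 1001 possible selections.
Selections with all genuine: C(9,4) = 126.
Probability = 126/1001 = 18/143.

18/143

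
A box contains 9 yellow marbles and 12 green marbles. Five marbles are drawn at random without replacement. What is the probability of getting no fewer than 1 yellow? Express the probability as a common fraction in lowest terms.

There are C(21,5) = 20349 ways to choose the 5.
Favorable selections (no fewer than 1 yellow): C(9,1)·C(12,4) + C(9,2)·C(12,3) + C(9,3)·C(12,2) + C(9,4)·C(12,1) + C(9,5)·C(12,0) = 4455 + 7920 + 5544 + 1512 + 126 = 19557.
Probability = 19557/20349 = 2173/2261.

2173/2261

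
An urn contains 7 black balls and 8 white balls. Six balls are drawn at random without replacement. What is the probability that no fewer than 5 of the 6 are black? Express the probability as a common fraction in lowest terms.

5/143

There are C(15,6) = 5005 ways to choose the 6.
Favorable selections (no fewer than 5 black): C(7,5)·C(8,1) + C(7,6)·C(8,0) = 168 + 7 = 175.
Probability = 175/5005 = 5/143.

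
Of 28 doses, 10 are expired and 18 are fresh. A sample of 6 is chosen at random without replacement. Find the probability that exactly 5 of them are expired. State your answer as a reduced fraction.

18/1495

The sample space is all 6-subsets of the 28: C(28,6) = 376740.
Selections with exactly 5 expired: choose 5 of the 10 expired and 1 of the 18 fresh, C(10,5)·C(18,1) = 252·18 = 4536.
Probability = 4536/376740 = 18/1495.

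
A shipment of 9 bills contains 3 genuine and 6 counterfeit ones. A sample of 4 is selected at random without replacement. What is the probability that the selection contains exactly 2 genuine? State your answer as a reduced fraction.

5/14

The sample space is all 4-subsets of the 9: C(9,4) = 126.
Selections with exactly 2 genuine: choose 2 of the 3 genuine and 2 of the 6 counterfeit, C(3,2)·C(6,2) = 3·15 = 45.
Probability = 45/126 = 5/14.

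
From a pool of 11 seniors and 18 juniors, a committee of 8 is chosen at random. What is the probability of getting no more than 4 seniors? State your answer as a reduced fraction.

116314/130065

There are C(29,8) = 4292145 ways to choose the 8.
Count the complement (more than 4 seniors): C(11,5)·C(18,3) + C(11,6)·C(18,2) + C(11,7)·C(18,1) + C(11,8)·C(18,0) = 376992 + 70686 + 5940 + 165 = 453783.
Probability = 1 − 453783/4292145 = 3838362/4292145 = 116314/130065.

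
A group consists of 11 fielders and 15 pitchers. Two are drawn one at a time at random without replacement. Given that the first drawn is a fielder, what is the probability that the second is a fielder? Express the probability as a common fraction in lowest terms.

After removing one fielder, 25 remain: 10 fielders and 15 pitchers.
So the probability the next is a fielder is 10/25 = 2/5.

2/5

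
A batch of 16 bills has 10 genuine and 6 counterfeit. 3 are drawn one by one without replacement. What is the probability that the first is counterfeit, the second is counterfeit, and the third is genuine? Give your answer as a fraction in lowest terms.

Multiply the conditional probabilities at each draw: 6/16 · 5/15 · 10/14 = 300/3360 = 5/56.

5/56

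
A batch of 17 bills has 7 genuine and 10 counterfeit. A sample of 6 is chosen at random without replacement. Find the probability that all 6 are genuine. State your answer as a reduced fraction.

1/1768

There are C(17,6) = 12376 possible selections.
Selections with all genuine: C(7,6) = 7.
Probability = 7/12376 = 1/1768.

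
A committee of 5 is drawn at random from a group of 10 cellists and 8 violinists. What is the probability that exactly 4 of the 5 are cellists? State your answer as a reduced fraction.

The sample space is all 5-subsets of the 18: C(18,5) = 8568.
Selections with exactly 4 cellists: choose 4 of the 10 cellists and 1 of the 8 violinists, C(10,4)·C(8,1) = 210·8 = 1680.
Probability = 1680/8568 = 10/51.

10/51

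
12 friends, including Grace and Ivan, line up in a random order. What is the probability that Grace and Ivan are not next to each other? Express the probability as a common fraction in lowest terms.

5/6

There are 12! = 479001600 arrangements.
Arrangements with Grace and Ivan adjacent: 2·11! = 79833600.
So not adjacent: 479001600 − 79833600 = 399168000, probability 399168000/479001600 = 5/6.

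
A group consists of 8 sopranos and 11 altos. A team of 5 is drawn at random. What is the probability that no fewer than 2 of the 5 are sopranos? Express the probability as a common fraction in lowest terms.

Total selections: C(19,5) = 11628.
Favorable selections (no fewer than 2 sopranos): C(8,2)·C(11,3) + C(8,3)·C(11,2) + C(8,4)·C(11,1) + C(8,5)·C(11,0) = 4620 + 3080 + 770 + 56 = 8526.
Probability = 8526/11628 = 1421/1938.

1421/1938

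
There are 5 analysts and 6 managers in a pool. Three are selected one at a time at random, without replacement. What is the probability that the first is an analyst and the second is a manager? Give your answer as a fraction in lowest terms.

Multiply the conditional probabilities at each draw: 5/11 · 6/10 = 30/110 = 3/11.

3/11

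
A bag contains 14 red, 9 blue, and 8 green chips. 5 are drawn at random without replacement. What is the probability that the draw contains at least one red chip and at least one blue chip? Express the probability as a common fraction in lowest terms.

There are C(31,5) = 169911 possible draws.
By inclusion-exclusion on the complements, draws missing all red or all blue: C(17,5) + C(22,5) − C(8,5) = 6188 + 26334 − 56 = 32466.
So draws with at least one of each: 169911 − 32466 = 137445, probability 137445/169911 = 6545/8091.

6545/8091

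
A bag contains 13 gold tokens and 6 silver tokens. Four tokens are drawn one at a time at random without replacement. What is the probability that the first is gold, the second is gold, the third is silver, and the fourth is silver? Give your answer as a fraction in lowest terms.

65/1292

Multiply the conditional probabilities at each draw: 13/19 · 12/18 · 6/17 · 5/16 = 4680/93024 = 65/1292.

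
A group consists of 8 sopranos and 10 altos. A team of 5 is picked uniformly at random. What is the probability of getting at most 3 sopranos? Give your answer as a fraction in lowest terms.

There are C(18,5) = 8568 ways to choose the 5.
Count the complement (more than 3 sopranos): C(8,4)·C(10,1) + C(8,5)·C(10,0) = 700 + 56 = 756.
Probability = 1 − 756/8568 = 7812/8568 = 31/34.

31/34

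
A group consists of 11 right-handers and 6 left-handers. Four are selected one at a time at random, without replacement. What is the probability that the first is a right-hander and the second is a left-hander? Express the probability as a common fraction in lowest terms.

Multiply the conditional probabilities at each draw: 11/17 · 6/16 = 66/272 = 33/136.

33/136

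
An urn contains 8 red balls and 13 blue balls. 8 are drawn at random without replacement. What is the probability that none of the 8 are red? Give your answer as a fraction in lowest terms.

There are C(21,8) = 203490 possible selections.
Selections with no red (all blue): C(13,8) = 1287.
Probability = 1287/203490 = 143/22610.

143/22610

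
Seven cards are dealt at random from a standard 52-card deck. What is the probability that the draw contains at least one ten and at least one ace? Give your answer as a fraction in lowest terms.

3105873/16723070

There are C(52,7) = 133784560 possible draws.
By inclusion-exclusion on the complements, draws missing all tens or all aces: C(48,7) + C(48,7) − C(44,7) = 73629072 + 73629072 − 38320568 = 108937576.
So draws with at least one of each: 133784560 − 108937576 = 24846984, probability 24846984/133784560 = 3105873/16723070.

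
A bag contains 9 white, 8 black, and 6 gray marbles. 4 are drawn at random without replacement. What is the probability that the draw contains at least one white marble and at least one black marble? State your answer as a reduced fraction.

6504/8855

There are C(23,4) = 8855 possible draws.
By inclusion-exclusion on the complements, draws missing all white or all black: C(14,4) + C(15,4) − C(6,4) = 1001 + 1365 − 15 = 2351.
So draws with at least one of each: 8855 − 2351 = 6504, probability 6504/8855.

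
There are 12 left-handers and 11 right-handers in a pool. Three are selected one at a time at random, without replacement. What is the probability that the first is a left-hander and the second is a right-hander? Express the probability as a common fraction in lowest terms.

6/23

Multiply the conditional probabilities at each draw: 12/23 · 11/22 = 132/506 = 6/23.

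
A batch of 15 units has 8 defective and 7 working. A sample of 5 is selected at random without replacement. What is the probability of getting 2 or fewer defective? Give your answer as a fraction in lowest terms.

61/143

There are C(15,5) = 3003 ways to choose the 5.
Favorable selections (2 or fewer defective): C(8,0)·C(7,5) + C(8,1)·C(7,4) + C(8,2)·C(7,3) = 21 + 280 + 980 = 1281.
Probability = 1281/3003 = 61/143.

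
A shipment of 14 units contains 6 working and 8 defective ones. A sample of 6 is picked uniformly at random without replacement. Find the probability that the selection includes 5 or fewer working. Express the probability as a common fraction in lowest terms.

There are C(14,6) = 3003 ways to choose the 6.
The complement is exactly 6 working: C(6,6)·C(8,0) = 1.
Probability = 1 − 1/3003 = 3002/3003.

3002/3003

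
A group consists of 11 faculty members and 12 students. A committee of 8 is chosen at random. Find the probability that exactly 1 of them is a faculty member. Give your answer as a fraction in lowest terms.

There are C(23,8) = 490314 ways to choose 8 from 23.
Selections with exactly 1 faculty member: choose 1 of the 11 faculty members and 7 of the 12 students, C(11,1)·C(12,7) = 11·792 = 8712.
Probability = 8712/490314 = 132/7429.

132/7429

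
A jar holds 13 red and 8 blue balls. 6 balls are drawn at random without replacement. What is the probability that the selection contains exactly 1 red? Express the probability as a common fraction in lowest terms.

The sample space is all 6-subsets of the 21: C(21,6) = 54264.
Selections with exactly 1 red: choose 1 of the 13 red and 5 of the 8 blue, C(13,1)·C(8,5) = 13·56 = 728.
Probability = 728/54264 = 13/969.

13/969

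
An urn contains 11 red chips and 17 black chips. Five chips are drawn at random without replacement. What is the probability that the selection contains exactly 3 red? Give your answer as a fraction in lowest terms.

There are C(28,5) = 98280 ways to choose 5 from 28.
Selections with exactly 3 red: choose 3 of the 11 red and 2 of the 17 black, C(11,3)·C(17,2) = 165·136 = 22440.
Probability = 22440/98280 = 187/819.

187/819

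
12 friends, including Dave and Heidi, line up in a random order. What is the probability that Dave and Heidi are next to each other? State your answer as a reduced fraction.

There are 12! = 479001600 arrangements.
Treat Dave and Heidi as a block: 11! arrangements of the blocks × 2 orders within the block = 2·39916800 = 79833600.
Probability = 79833600/479001600 = 1/6.

1/6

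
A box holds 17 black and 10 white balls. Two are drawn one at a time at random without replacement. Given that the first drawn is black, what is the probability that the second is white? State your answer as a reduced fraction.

After removing one black, 26 remain: 16 black and 10 white.
So the probability the next is white is 10/26 = 5/13.

5/13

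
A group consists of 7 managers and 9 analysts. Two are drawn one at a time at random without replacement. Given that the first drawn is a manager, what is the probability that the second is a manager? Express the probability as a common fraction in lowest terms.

2/5

After removing one manager, 15 remain: 6 managers and 9 analysts.
So the probability the next is a manager is 6/15 = 2/5.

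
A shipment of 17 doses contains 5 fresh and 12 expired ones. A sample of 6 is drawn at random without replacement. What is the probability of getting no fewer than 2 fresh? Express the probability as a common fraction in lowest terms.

There are C(17,6) = 12376 ways to choose the 6.
Count the complement (fewer than 2 fresh): C(5,0)·C(12,6) + C(5,1)·C(12,5) = 924 + 3960 = 4884.
Probability = 1 − 4884/12376 = 7492/12376 = 1873/3094.

1873/3094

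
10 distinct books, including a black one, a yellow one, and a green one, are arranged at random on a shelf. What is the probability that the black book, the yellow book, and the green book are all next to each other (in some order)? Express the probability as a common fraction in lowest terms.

1/15

There are 10! = 3628800 arrangements.
Treat the three as one block: 8! placements × 3! orders within the block = 40320·6 = 241920.
Probability = 241920/3628800 = 1/15.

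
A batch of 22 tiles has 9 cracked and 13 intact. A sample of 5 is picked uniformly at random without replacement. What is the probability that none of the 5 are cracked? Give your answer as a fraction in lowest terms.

There are C(22,5) = 26334 possible selections.
Selections with no cracked (all intact): C(13,5) = 1287.
Probability = 1287/26334 = 13/266.

13/266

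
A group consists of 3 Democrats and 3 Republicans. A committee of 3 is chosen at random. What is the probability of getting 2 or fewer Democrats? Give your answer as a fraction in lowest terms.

19/20

There are C(6,3) = 20 ways to choose the 3.
The complement is exactly 3 Democrats: C(3,3)·C(3,0) = 1.
Probability = 1 − 1/20 = 19/20.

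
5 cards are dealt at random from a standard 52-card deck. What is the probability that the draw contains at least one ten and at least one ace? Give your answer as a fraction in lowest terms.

There are C(52,5) = 2598960 possible draws.
By inclusion-exclusion on the complements, draws missing all tens or all aces: C(48,5) + C(48,5) − C(44,5) = 1712304 + 1712304 − 1086008 = 2338600.
So draws with at least one of each: 2598960 − 2338600 = 260360, probability 260360/2598960 = 6509/64974.

6509/64974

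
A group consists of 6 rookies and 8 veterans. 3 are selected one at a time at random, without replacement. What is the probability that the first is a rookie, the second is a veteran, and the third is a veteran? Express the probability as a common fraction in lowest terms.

2/13

Multiply the conditional probabilities at each draw: 6/14 · 8/13 · 7/12 = 336/2184 = 2/13.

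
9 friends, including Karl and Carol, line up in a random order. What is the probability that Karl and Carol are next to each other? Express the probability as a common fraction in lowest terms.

2/9

There are 9! = 362880 arrangements.
Treat Karl and Carol as a block: 8! arrangements of the blocks × 2 orders within the block = 2·40320 = 80640.
Probability = 80640/362880 = 2/9.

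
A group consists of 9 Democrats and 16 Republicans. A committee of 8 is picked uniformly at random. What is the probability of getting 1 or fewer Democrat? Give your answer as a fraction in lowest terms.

234/2185

There are C(25,8) = 1081575 ways to choose the 8.
Favorable selections (1 or fewer Democrat): C(9,0)·C(16,8) + C(9,1)·C(16,7) = 12870 + 102960 = 115830.
Probability = 115830/1081575 = 234/2185.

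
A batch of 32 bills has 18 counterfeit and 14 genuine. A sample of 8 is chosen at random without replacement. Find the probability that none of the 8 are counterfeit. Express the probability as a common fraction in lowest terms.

There are C(32,8) = 10518300 possible selections.
Selections with no counterfeit (all genuine): C(14,8) = 3003.
Probability = 3003/10518300 = 77/269700.

77/269700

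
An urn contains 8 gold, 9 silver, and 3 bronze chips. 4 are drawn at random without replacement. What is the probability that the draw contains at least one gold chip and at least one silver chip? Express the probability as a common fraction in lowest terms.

268/323

There are C(20,4) = 4845 possible draws.
By inclusion-exclusion on the complements, draws missing all gold or all silver: C(12,4) + C(11,4) − C(3,4) = 495 + 330 − 0 = 825.
So draws with at least one of each: 4845 − 825 = 4020, probability 4020/4845 = 268/323.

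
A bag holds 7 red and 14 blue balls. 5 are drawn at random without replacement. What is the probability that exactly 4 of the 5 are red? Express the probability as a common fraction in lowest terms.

There are C(21,5) = 20349 ways to choose 5 from 21.
Selections with exactly 4 red: choose 4 of the 7 red and 1 of the 14 blue, C(7,4)·C(14,1) = 35·14 = 490.
Probability = 490/20349 = 70/2907.

70/2907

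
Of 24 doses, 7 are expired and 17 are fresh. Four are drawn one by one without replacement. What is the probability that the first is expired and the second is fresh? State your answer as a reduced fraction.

119/552

Multiply the conditional probabilities at each draw: 7/24 · 17/23 = 119/552.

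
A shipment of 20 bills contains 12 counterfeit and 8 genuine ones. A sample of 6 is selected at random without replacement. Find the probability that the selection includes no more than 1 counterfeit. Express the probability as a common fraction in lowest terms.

Total selections: C(20,6) = 38760.
Favorable selections (no more than 1 counterfeit): C(12,0)·C(8,6) + C(12,1)·C(8,5) = 28 + 672 = 700.
Probability = 700/38760 = 35/1938.

35/1938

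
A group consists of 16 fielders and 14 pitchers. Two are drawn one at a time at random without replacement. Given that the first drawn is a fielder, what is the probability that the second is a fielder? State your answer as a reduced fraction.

After removing one fielder, 29 remain: 15 fielders and 14 pitchers.
So the probability the next is a fielder is 15/29.

15/29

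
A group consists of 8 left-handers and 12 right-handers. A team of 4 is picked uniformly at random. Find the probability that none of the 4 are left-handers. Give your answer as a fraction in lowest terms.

33/323

There are C(20,4) = 4845 possible selections.
Selections with no left-handers (all right-handers): C(12,4) = 495.
Probability = 495/4845 = 33/323.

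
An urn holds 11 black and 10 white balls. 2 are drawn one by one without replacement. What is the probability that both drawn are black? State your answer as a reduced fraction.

11/42

Multiply the conditional probabilities at each draw: 11/21 · 10/20 = 110/420 = 11/42.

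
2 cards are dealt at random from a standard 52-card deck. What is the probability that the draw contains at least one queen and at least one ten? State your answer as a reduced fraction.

There are C(52,2) = 1326 possible draws.
By inclusion-exclusion on the complements, draws missing all queens or all tens: C(48,2) + C(48,2) − C(44,2) = 1128 + 1128 − 946 = 1310.
So draws with at least one of each: 1326 − 1310 = 16, probability 16/1326 = 8/663.

8/663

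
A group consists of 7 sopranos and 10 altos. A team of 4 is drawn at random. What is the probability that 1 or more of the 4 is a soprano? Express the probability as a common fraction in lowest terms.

Total selections: C(17,4) = 2380.
The complement is all 4 are altos: C(10,4) = 210.
Probability = 1 − 210/2380 = 2170/2380 = 31/34.

31/34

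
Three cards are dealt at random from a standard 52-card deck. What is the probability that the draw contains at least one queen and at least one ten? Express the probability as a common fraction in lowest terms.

There are C(52,3) = 22100 possible draws.
By inclusion-exclusion on the complements, draws missing all queens or all tens: C(48,3) + C(48,3) − C(44,3) = 17296 + 17296 − 13244 = 21348.
So draws with at least one of each: 22100 − 21348 = 752, probability 752/22100 = 188/5525.

188/5525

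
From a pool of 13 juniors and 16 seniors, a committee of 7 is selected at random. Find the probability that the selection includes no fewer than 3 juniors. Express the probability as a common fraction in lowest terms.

21241/30015

Total selections: C(29,7) = 1560780.
Count the complement (fewer than 3 juniors): C(13,0)·C(16,7) + C(13,1)·C(16,6) + C(13,2)·C(16,5) = 11440 + 104104 + 340704 = 456248.
Probability = 1 − 456248/1560780 = 1104532/1560780 = 21241/30015.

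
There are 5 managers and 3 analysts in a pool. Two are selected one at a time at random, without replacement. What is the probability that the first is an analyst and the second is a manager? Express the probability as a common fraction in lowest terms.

Multiply the conditional probabilities at each draw: 3/8 · 5/7 = 15/56.

15/56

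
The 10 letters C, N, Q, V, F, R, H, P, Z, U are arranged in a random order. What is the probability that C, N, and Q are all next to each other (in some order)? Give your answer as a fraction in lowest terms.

There are 10! = 3628800 arrangements.
Treat the three as one block: 8! placements × 3! orders within the block = 40320·6 = 241920.
Probability = 241920/3628800 = 1/15.

1/15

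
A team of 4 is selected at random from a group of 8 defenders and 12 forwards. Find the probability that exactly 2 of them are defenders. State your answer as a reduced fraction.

616/1615

There are C(20,4) = 4845 ways to choose 4 from 20.
Selections with exactly 2 defenders: choose 2 of the 8 defenders and 2 of the 12 forwards, C(8,2)·C(12,2) = 28·66 = 1848.
Probability = 1848/4845 = 616/1615.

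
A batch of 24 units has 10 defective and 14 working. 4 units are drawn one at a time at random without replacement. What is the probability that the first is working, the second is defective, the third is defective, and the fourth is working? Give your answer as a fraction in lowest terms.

Multiply the conditional probabilities at each draw: 14/24 · 10/23 · 9/22 · 13/21 = 16380/255024 = 65/1012.

65/1012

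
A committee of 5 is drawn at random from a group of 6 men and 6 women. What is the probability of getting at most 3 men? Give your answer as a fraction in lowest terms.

29/33

There are C(12,5) = 792 ways to choose the 5.
Count the complement (more than 3 men): C(6,4)·C(6,1) + C(6,5)·C(6,0) = 90 + 6 = 96.
Probability = 1 − 96/792 = 696/792 = 29/33.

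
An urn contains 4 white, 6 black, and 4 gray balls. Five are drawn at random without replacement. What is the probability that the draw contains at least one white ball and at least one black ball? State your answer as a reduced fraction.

11/13

There are C(14,5) = 2002 possible draws.
By inclusion-exclusion on the complements, draws missing all white or all black: C(10,5) + C(8,5) − C(4,5) = 252 + 56 − 0 = 308.
So draws with at least one of each: 2002 − 308 = 1694, probability 1694/2002 = 11/13.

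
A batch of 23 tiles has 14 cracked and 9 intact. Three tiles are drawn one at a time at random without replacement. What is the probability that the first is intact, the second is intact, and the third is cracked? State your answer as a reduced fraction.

24/253

Multiply the conditional probabilities at each draw: 9/23 · 8/22 · 14/21 = 1008/10626 = 24/253.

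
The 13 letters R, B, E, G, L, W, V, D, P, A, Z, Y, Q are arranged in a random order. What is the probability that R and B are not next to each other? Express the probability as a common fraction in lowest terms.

11/13

There are 13! = 6227020800 arrangements.
Arrangements with R and B adjacent: 2·12! = 958003200.
So not adjacent: 6227020800 − 958003200 = 5269017600, probability 5269017600/6227020800 = 11/13.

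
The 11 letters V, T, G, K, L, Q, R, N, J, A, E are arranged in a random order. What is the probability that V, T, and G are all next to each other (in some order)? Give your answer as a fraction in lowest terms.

3/55

There are 11! = 39916800 arrangements.
Treat the three as one block: 9! placements × 3! orders within the block = 362880·6 = 2177280.
Probability = 2177280/39916800 = 3/55.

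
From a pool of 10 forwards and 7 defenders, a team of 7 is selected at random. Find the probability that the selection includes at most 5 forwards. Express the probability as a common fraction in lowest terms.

Total selections: C(17,7) = 19448.
Count the complement (more than 5 forwards): C(10,6)·C(7,1) + C(10,7)·C(7,0) = 1470 + 120 = 1590.
Probability = 1 − 1590/19448 = 17858/19448 = 8929/9724.

8929/9724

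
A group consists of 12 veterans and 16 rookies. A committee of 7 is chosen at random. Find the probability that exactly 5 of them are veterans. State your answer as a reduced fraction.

There are C(28,7) = 1184040 ways to choose 7 from 28.
Selections with exactly 5 veterans: choose 5 of the 12 veterans and 2 of the 16 rookies, C(12,5)·C(16,2) = 792·120 = 95040.
Probability = 95040/1184040 = 24/299.

24/299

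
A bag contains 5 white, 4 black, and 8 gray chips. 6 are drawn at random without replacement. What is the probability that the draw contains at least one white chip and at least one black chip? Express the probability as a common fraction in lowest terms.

There are C(17,6) = 12376 possible draws.
By inclusion-exclusion on the complements, draws missing all white or all black: C(12,6) + C(13,6) − C(8,6) = 924 + 1716 − 28 = 2612.
So draws with at least one of each: 12376 − 2612 = 9764, probability 9764/12376 = 2441/3094.

2441/3094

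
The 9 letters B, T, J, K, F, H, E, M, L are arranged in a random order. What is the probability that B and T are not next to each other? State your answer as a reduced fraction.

There are 9! = 362880 arrangements.
Arrangements with B and T adjacent: 2·8! = 80640.
So not adjacent: 362880 − 80640 = 282240, probability 282240/362880 = 7/9.

7/9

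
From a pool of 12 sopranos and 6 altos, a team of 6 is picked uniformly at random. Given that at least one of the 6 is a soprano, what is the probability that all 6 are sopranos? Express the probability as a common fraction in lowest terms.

924/18563

Work in counts. Selections with at least one soprano: C(18,6) − C(6,6) = 18564 − 1 = 18563.
Of those, selections where all 6 are sopranos: C(12,6) = 924.
Conditional probability = 924/18563.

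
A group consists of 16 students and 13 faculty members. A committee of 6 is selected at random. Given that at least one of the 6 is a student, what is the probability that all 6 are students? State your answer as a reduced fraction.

Work in counts. Selections with at least one student: C(29,6) − C(13,6) = 475020 − 1716 = 473304.
Of those, selections where all 6 are students: C(16,6) = 8008.
Conditional probability = 8008/473304 = 77/4551.

77/4551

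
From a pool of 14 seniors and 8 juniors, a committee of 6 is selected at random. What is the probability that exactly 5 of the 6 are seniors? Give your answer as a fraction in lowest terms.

208/969

Total number of selections: C(22,6) = 74613.
Selections with exactly 5 seniors: choose 5 of the 14 seniors and 1 of the 8 juniors, C(14,5)·C(8,1) = 2002·8 = 16016.
Probability = 16016/74613 = 208/969.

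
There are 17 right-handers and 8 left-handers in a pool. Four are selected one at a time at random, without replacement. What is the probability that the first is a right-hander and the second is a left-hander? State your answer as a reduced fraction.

17/75

Multiply the conditional probabilities at each draw: 17/25 · 8/24 = 136/600 = 17/75.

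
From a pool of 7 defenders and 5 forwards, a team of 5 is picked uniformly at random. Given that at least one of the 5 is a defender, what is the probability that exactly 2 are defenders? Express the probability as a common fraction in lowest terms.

30/113

Work in counts. Selections with at least one defender: C(12,5) − C(5,5) = 792 − 1 = 791.
Of those, selections where exactly 2 are defenders: C(7,2)·C(5,3) = 21·10 = 210.
Conditional probability = 210/791 = 30/113.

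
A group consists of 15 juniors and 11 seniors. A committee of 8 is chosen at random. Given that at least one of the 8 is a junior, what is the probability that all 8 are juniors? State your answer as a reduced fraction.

Work in counts. Selections with at least one junior: C(26,8) − C(11,8) = 1562275 − 165 = 1562110.
Of those, selections where all 8 are juniors: C(15,8) = 6435.
Conditional probability = 6435/1562110 = 117/28402.

117/28402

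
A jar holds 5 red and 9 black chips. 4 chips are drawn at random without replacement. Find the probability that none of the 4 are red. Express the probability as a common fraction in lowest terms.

There are C(14,4) = 1001 possible selections.
Selections with no red (all black): C(9,4) = 126.
Probability = 126/1001 = 18/143.

18/143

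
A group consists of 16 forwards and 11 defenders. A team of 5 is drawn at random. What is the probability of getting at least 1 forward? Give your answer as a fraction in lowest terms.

13378/13455

Total selections: C(27,5) = 80730.
The complement is all 5 are defenders: C(11,5) = 462.
Probability = 1 − 462/80730 = 80268/80730 = 13378/13455.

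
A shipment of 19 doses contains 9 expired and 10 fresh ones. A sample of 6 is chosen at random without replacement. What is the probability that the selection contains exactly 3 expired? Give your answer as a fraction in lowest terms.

Total number of selections: C(19,6) = 27132.
Selections with exactly 3 expired: choose 3 of the 9 expired and 3 of the 10 fresh, C(9,3)·C(10,3) = 84·120 = 10080.
Probability = 10080/27132 = 120/323.

120/323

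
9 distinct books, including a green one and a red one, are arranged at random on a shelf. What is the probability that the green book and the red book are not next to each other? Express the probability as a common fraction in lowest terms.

There are 9! = 362880 arrangements.
Arrangements with the green book and the red book adjacent: 2·8! = 80640.
So not adjacent: 362880 − 80640 = 282240, probability 282240/362880 = 7/9.

7/9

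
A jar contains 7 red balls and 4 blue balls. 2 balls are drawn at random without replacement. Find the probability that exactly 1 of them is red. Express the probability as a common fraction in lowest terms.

28/55

There are C(11,2) = 55 ways to choose 2 from 11.
Selections with exactly 1 red: choose 1 of the 7 red and 1 of the 4 blue, C(7,1)·C(4,1) = 7·4 = 28.
Probability = 28/55.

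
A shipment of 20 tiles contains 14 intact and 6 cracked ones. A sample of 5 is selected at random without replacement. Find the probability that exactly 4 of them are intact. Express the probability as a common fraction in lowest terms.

1001/2584

The sample space is all 5-subsets of the 20: C(20,5) = 15504.
Selections with exactly 4 intact: choose 4 of the 14 intact and 1 of the 6 cracked, C(14,4)·C(6,1) = 1001·6 = 6006.
Probability = 6006/15504 = 1001/2584.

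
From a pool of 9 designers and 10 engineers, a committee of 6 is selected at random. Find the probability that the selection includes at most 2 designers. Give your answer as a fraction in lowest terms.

Total selections: C(19,6) = 27132.
Favorable selections (at most 2 designers): C(9,0)·C(10,6) + C(9,1)·C(10,5) + C(9,2)·C(10,4) = 210 + 2268 + 7560 = 10038.
Probability = 10038/27132 = 239/646.

239/646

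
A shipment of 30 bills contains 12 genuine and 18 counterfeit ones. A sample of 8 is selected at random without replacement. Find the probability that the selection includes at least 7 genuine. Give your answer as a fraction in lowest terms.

There are C(30,8) = 5852925 ways to choose the 8.
Favorable selections (at least 7 genuine): C(12,7)·C(18,1) + C(12,8)·C(18,0) = 14256 + 495 = 14751.
Probability = 14751/5852925 = 1639/650325.

1639/650325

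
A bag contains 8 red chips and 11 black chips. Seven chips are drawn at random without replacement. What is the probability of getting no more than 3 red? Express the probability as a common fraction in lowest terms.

5907/8398

There are C(19,7) = 50388 ways to choose the 7.
Favorable selections (no more than 3 red): C(8,0)·C(11,7) + C(8,1)·C(11,6) + C(8,2)·C(11,5) + C(8,3)·C(11,4) = 330 + 3696 + 12936 + 18480 = 35442.
Probability = 35442/50388 = 5907/8398.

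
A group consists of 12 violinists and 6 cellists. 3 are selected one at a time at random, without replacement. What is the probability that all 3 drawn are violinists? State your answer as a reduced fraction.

Multiply the conditional probabilities at each draw: 12/18 · 11/17 · 10/16 = 1320/4896 = 55/204.

55/204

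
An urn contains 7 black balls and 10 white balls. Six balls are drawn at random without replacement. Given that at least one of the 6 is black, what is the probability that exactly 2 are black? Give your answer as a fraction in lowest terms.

Work in counts. Selections with at least one black: C(17,6) − C(10,6) = 12376 − 210 = 12166.
Of those, selections where exactly 2 are black: C(7,2)·C(10,4) = 21·210 = 4410.
Conditional probability = 4410/12166 = 315/869.

315/869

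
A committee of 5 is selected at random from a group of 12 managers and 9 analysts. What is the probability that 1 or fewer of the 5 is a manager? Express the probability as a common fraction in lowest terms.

Total selections: C(21,5) = 20349.
Favorable selections (1 or fewer manager): C(12,0)·C(9,5) + C(12,1)·C(9,4) = 126 + 1512 = 1638.
Probability = 1638/20349 = 26/323.

26/323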